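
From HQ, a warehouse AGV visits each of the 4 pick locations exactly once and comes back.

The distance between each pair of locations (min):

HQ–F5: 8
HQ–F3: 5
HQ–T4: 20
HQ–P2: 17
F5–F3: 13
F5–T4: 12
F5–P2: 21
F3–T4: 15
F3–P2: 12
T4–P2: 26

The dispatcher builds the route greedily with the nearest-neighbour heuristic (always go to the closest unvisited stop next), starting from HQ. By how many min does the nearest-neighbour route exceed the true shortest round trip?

Excess over optimum: 7 min.

From HQ: F3=5, F5=8, P2=17, T4=20 → choose F3 (5).
From F3: P2=12, F5=13, T4=15 → choose P2 (12).
From P2: F5=21, T4=26 → choose F5 (21).
From F5: T4=12 → choose T4 (12).
NN route HQ → F3 → P2 → F5 → T4 → HQ costs 70.
Optimal: HQ → F5 → T4 → P2 → F3 → HQ costs 63 (by enumerating all 12 distinct tours).
Excess = 70 − 63 = 7.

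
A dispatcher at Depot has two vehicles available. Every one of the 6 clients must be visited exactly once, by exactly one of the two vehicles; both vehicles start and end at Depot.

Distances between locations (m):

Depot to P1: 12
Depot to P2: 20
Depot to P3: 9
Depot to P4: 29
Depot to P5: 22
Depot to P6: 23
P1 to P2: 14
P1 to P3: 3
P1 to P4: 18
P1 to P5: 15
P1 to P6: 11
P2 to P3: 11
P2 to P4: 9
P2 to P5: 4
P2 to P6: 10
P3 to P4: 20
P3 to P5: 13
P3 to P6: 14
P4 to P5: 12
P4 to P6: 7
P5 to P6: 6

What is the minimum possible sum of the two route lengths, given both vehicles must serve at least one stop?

Check every non-empty split of the stops between the two vehicles; for each half take its own optimal tour:
  {P1} + {P2, P3, P4, P5, P6}: 24 + 64 = 88
  {P2} + {P1, P3, P4, P5, P6}: 40 + 64 = 104
  {P1, P2} + {P3, P4, P5, P6}: 46 + 64 = 110
  {P3} + {P1, P2, P4, P5, P6}: 18 + 65 = 83
  {P1, P3} + {P2, P4, P5, P6}: 24 + 64 = 88
  {P2, P3} + {P1, P4, P5, P6}: 40 + 64 = 104
  … (31 splits in total)
Best: vehicle 1 Depot → P3 → Depot = 18; vehicle 2 Depot → P1 → P6 → P4 → P2 → P5 → Depot = 65; combined 83.

83 m — the smallest possible combined total.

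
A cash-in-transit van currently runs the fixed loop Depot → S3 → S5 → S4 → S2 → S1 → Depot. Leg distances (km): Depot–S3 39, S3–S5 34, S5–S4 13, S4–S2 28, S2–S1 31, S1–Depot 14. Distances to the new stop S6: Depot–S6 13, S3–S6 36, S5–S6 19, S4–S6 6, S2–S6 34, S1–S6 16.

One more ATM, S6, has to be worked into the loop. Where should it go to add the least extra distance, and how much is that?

Insertion cost between consecutive stops i–j is d(i,S6) + d(S6,j) − d(i,j):
  between Depot and S3: 13 + 36 − 39 = 10
  between S3 and S5: 36 + 19 − 34 = 21
  between S5 and S4: 19 + 6 − 13 = 12
  between S4 and S2: 6 + 34 − 28 = 12
  between S2 and S1: 34 + 16 − 31 = 19
  between S1 and Depot: 16 + 13 − 14 = 15
Cheapest insertion is between Depot and S3, adding 10.
New total = 159 + 10 = 169.

Minimum extra distance: 10 km, inserting S6 between Depot and S3.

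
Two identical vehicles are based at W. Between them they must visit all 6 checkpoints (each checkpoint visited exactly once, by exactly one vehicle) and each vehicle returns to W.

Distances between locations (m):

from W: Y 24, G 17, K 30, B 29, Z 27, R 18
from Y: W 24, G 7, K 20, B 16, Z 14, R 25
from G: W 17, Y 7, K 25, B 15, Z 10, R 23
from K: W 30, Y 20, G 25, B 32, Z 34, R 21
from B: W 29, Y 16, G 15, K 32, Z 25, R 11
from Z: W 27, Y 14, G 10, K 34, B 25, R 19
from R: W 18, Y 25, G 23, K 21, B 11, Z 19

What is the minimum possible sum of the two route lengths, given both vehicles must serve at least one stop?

Check every non-empty split of the stops between the two vehicles; for each half take its own optimal tour:
  {Y} + {G, K, B, Z, R}: 48 + 114 = 162
  {G} + {Y, K, B, Z, R}: 34 + 118 = 152
  {Y, G} + {K, B, Z, R}: 48 + 114 = 162
  {K} + {Y, G, B, Z, R}: 60 + 86 = 146
  {Y, K} + {G, B, Z, R}: 74 + 81 = 155
  {G, K} + {Y, B, Z, R}: 72 + 86 = 158
  … (31 splits in total)
Best: vehicle 1 W → K → W = 60; vehicle 2 W → G → Z → Y → B → R → W = 86; combined 146.

Minimum combined distance: 146 m.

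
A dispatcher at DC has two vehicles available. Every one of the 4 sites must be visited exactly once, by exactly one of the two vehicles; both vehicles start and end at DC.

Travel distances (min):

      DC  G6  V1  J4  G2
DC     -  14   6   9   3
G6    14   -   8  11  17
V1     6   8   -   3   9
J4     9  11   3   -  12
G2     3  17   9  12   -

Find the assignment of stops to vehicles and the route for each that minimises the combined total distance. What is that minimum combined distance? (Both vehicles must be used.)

There are 2^3 − 1 = 7 ways to divide the 4 stops into two non-empty groups. For each, the best each vehicle can do is its own shortest tour through its group:
  {G6} + {V1, J4, G2}: 28 + 24 = 52
  {V1} + {G6, J4, G2}: 12 + 40 = 52
  {G6, V1} + {J4, G2}: 28 + 24 = 52
  {J4} + {G6, V1, G2}: 18 + 34 = 52
  {G6, J4} + {V1, G2}: 34 + 18 = 52
  {V1, J4} + {G6, G2}: 18 + 34 = 52
  … (7 splits in total)
  {G6, V1, J4} + {G2}: 34 + 6 = 40  ← best
Best: vehicle 1 DC → G6 → V1 → J4 → DC = 34; vehicle 2 DC → G2 → DC = 6; combined 40.

Minimum combined distance: 40 min.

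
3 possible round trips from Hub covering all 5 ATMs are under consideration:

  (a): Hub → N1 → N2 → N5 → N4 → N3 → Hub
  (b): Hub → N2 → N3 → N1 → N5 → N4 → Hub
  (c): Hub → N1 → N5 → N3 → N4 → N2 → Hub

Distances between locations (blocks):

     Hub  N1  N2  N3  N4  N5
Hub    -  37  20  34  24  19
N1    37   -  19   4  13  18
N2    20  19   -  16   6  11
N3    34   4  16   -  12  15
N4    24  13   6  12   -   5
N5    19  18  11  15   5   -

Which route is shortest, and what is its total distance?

Shortest is (b), total 87 blocks.

(a): 37 + 19 + 11 + 5 + 12 + 34 = 118
(b): 20 + 16 + 4 + 18 + 5 + 24 = 87
(c): 37 + 18 + 15 + 12 + 6 + 20 = 108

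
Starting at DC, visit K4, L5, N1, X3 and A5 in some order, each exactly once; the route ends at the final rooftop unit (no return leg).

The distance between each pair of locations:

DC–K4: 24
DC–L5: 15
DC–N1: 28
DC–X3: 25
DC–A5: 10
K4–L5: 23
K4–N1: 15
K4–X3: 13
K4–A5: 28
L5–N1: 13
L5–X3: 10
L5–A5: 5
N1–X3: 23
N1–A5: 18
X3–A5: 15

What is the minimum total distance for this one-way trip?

Shortest open route: 53.

There are 5! = 120 possible orderings.
DC → K4 → L5 → N1 → X3 → A5: 24+23+13+23+15 = 98
DC → K4 → L5 → N1 → A5 → X3: 24+23+13+18+15 = 93
DC → K4 → L5 → X3 → N1 → A5: 24+23+10+23+18 = 98
DC → K4 → L5 → X3 → A5 → N1: 24+23+10+15+18 = 90
DC → K4 → L5 → A5 → N1 → X3: 24+23+5+18+23 = 93
DC → K4 → L5 → A5 → X3 → N1: 24+23+5+15+23 = 90
DC → K4 → N1 → L5 → X3 → A5: 24+15+13+10+15 = 77
DC → K4 → N1 → L5 → A5 → X3: 24+15+13+5+15 = 72
DC → K4 → N1 → X3 → L5 → A5: 24+15+23+10+5 = 77
DC → K4 → N1 → X3 → A5 → L5: 24+15+23+15+5 = 82
DC → K4 → N1 → A5 → L5 → X3: 24+15+18+5+10 = 72
DC → K4 → N1 → A5 → X3 → L5: 24+15+18+15+10 = 82
DC → K4 → X3 → L5 → N1 → A5: 24+13+10+13+18 = 78
DC → K4 → X3 → L5 → A5 → N1: 24+13+10+5+18 = 70
… (106 more)
DC → A5 → L5 → X3 → K4 → N1: 10+5+10+13+15 = 53  ← best
The minimum is 53.
One shortest path: DC → A5 → L5 → X3 → K4 → N1.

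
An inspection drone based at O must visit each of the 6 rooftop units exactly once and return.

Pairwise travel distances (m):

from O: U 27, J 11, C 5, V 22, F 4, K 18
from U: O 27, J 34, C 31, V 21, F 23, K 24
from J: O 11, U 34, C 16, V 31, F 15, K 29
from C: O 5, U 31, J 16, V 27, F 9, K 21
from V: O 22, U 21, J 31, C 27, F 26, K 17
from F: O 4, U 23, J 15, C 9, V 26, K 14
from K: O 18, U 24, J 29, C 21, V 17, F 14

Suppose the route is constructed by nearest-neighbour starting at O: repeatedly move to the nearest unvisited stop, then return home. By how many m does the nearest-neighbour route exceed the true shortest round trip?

Excess over optimum: 12 m.

From O: F=4, C=5, J=11, K=18, V=22, U=27 → choose F (4).
From F: C=9, K=14, J=15, U=23, V=26 → choose C (9).
From C: J=16, K=21, V=27, U=31 → choose J (16).
From J: K=29, V=31, U=34 → choose K (29).
From K: V=17, U=24 → choose V (17).
From V: U=21 → choose U (21).
NN route O → F → C → J → K → V → U → O costs 123.
Optimal: O → J → U → V → K → F → C → O costs 111 (by enumerating all 360 distinct tours).
Excess = 123 − 111 = 12.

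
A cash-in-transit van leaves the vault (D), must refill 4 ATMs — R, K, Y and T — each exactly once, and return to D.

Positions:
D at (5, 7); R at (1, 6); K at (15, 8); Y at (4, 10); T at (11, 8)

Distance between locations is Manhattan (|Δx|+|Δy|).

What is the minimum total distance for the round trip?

Shortest round trip = 36.

With 4 stops there are 4!/2 = 12 distinct round trips (a route and its reverse cost the same).
D→R→K→Y→T→D: 5+16+13+9+7 = 50
D→R→K→T→Y→D: 5+16+4+9+4 = 38
D→R→Y→K→T→D: 5+7+13+4+7 = 36
D→R→Y→T→K→D: 5+7+9+4+11 = 36
D→R→T→K→Y→D: 5+12+4+13+4 = 38
D→R→T→Y→K→D: 5+12+9+13+11 = 50
D→K→R→Y→T→D: 11+16+7+9+7 = 50
D→K→R→T→Y→D: 11+16+12+9+4 = 52
D→K→Y→R→T→D: 11+13+7+12+7 = 50
D→K→T→R→Y→D: 11+4+12+7+4 = 38
D→Y→R→K→T→D: 4+7+16+4+7 = 38
D→Y→K→R→T→D: 4+13+16+12+7 = 52
The minimum is 36.
One optimal route: D → R → Y → K → T → D (or its reverse).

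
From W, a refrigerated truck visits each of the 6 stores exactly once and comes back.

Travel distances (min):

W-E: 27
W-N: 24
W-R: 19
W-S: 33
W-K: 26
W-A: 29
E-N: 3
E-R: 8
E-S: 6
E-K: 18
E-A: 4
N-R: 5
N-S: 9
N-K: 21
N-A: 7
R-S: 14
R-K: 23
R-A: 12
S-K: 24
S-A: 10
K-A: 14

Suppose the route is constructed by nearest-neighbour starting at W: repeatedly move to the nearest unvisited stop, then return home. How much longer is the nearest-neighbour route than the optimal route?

From W: R=19, N=24, K=26, E=27, A=29, S=33 → choose R (19).
From R: N=5, E=8, A=12, S=14, K=23 → choose N (5).
From N: E=3, A=7, S=9, K=21 → choose E (3).
From E: A=4, S=6, K=18 → choose A (4).
From A: S=10, K=14 → choose S (10).
From S: K=24 → choose K (24).
NN route W → R → N → E → A → S → K → W costs 91.
Optimal: W → R → N → E → S → A → K → W costs 83 (by enumerating all 360 distinct tours).
Excess = 91 − 83 = 8.

8 min longer than the optimal tour.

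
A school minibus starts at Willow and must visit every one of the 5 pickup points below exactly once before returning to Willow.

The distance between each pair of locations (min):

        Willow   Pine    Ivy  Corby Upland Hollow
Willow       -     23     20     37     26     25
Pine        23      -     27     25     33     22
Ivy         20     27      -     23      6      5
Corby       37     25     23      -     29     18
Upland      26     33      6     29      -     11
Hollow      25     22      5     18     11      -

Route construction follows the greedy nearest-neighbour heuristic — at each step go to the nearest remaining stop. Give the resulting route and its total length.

Total distance 113 min via the nearest-neighbour route Willow → Ivy → Hollow → Upland → Corby → Pine → Willow.

Willow → [Ivy:20 / Pine:23 / Hollow:25 / Upland:26 / Corby:37] → Ivy (20)
Ivy → [Hollow:5 / Upland:6 / Corby:23 / Pine:27] → Hollow (5)
Hollow → [Upland:11 / Corby:18 / Pine:22] → Upland (11)
Upland → [Corby:29 / Pine:33] → Corby (29)
Corby → [Pine:25] → Pine (25)
Return Pine→Willow: 23.
Total = 20 + 5 + 11 + 29 + 25 + 23 = 113.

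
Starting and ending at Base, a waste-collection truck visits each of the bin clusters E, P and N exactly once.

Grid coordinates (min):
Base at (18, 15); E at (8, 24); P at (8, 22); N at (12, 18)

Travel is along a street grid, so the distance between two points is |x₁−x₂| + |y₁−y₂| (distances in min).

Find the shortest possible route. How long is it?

Minimum total distance: 38 min.

There are 3 distinct closed tours to check (reversals are equivalent).
Base - E - P - N - Base: 19+2+8+9 = 38
Base - E - N - P - Base: 19+10+8+17 = 54
Base - P - E - N - Base: 17+2+10+9 = 38
The minimum is 38.
One optimal route: Base → E → P → N → Base (or its reverse).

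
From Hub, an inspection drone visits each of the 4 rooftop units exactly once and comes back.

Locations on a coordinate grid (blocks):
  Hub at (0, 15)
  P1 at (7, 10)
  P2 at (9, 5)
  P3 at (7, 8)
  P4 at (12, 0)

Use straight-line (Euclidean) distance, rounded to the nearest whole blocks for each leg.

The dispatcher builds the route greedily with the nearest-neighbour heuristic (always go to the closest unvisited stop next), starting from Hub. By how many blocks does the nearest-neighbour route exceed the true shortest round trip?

1 blocks longer than the optimal tour.

Hub: P1=9, P3=10, P2=13, P4=19 ⇒ P1
P1: P3=2, P2=5, P4=11 ⇒ P3
P3: P2=4, P4=9 ⇒ P2
P2: P4=6 ⇒ P4
NN route Hub → P1 → P3 → P2 → P4 → Hub costs 40.
Optimal: Hub → P1 → P2 → P4 → P3 → Hub costs 39 (by enumerating all 12 distinct tours).
Excess = 40 − 39 = 1.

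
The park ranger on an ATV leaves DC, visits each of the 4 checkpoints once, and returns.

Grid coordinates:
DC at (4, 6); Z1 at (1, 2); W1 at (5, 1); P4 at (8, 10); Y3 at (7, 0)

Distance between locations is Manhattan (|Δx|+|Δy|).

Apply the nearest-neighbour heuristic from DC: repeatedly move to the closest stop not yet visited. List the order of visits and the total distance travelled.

40 along DC → W1 → Y3 → Z1 → P4 → DC.

From DC: distances to unvisited — W1=6, Z1=7, P4=8, Y3=9. Nearest is W1 (6).
From W1: distances to unvisited — Y3=3, Z1=5, P4=12. Nearest is Y3 (3).
From Y3: distances to unvisited — Z1=8, P4=11. Nearest is Z1 (8).
From Z1: distances to unvisited — P4=15. Nearest is P4 (15).
Return P4→DC: 8.
Total = 6 + 3 + 8 + 15 + 8 = 40.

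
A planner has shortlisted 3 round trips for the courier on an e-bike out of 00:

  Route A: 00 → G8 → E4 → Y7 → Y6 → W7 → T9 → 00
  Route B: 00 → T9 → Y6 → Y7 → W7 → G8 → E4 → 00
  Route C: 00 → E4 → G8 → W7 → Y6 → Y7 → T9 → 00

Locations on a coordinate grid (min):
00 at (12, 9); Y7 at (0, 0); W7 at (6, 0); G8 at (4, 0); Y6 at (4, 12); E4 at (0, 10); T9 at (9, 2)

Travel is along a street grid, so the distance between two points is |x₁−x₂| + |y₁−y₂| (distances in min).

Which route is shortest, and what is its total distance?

Shortest is Route B, total 76 min.

Route A: 17 + 14 + 10 + 16 + 14 + 5 + 10 = 86
Route B: 10 + 15 + 16 + 6 + 2 + 14 + 13 = 76
Route C: 13 + 14 + 2 + 14 + 16 + 11 + 10 = 80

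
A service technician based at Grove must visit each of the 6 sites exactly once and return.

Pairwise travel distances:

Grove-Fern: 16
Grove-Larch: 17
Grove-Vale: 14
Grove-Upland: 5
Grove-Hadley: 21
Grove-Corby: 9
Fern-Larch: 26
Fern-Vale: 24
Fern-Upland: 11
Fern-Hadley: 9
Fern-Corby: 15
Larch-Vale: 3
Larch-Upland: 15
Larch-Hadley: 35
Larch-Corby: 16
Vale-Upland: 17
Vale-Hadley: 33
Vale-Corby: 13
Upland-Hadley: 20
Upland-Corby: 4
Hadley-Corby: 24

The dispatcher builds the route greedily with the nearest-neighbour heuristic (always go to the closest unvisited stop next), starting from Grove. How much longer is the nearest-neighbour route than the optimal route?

Grove: Upland=5, Corby=9, Vale=14, Fern=16, Larch=17, Hadley=21 ⇒ Upland
Upland: Corby=4, Fern=11, Larch=15, Vale=17, Hadley=20 ⇒ Corby
Corby: Vale=13, Fern=15, Larch=16, Hadley=24 ⇒ Vale
Vale: Larch=3, Fern=24, Hadley=33 ⇒ Larch
Larch: Fern=26, Hadley=35 ⇒ Fern
Fern: Hadley=9 ⇒ Hadley
NN route Grove → Upland → Corby → Vale → Larch → Fern → Hadley → Grove costs 81.
Optimal: Grove → Larch → Vale → Corby → Upland → Fern → Hadley → Grove costs 78 (by enumerating all 360 distinct tours).
Excess = 81 − 78 = 3.

3 longer than the optimal tour.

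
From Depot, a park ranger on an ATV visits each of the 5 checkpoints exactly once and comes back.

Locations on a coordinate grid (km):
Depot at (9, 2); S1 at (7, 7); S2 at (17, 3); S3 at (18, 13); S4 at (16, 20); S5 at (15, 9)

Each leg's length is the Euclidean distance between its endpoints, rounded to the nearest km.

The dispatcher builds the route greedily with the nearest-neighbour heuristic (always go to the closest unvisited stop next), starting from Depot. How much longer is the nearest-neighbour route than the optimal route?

Depot: S1=5, S2=8, S5=9, S3=14, S4=19 ⇒ S1
S1: S5=8, S2=11, S3=13, S4=16 ⇒ S5
S5: S3=5, S2=6, S4=11 ⇒ S3
S3: S4=7, S2=10 ⇒ S4
S4: S2=17 ⇒ S2
NN route Depot → S1 → S5 → S3 → S4 → S2 → Depot costs 50.
Optimal: Depot → S1 → S4 → S3 → S5 → S2 → Depot costs 47 (by enumerating all 60 distinct tours).
Excess = 50 − 47 = 3.

The nearest-neighbour route is 3 km longer than optimal.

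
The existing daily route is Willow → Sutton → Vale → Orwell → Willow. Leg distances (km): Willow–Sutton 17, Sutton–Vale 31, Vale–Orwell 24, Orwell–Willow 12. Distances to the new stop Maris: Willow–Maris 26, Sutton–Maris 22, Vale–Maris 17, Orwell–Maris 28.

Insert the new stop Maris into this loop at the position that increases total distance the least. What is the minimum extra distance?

Insertion cost between consecutive stops i–j is d(i,Maris) + d(Maris,j) − d(i,j):
  between Willow and Sutton: 26 + 22 − 17 = 31
  between Sutton and Vale: 22 + 17 − 31 = 8
  between Vale and Orwell: 17 + 28 − 24 = 21
  between Orwell and Willow: 28 + 26 − 12 = 42
Cheapest insertion is between Sutton and Vale, adding 8.
New total = 84 + 8 = 92.

Adding 8 km by placing Maris on the Sutton–Vale leg.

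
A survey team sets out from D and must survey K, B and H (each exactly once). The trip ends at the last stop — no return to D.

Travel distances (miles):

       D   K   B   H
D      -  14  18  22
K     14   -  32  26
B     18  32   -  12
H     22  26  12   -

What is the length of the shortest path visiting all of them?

There are 3! = 6 possible orderings.
D → K → B → H: 14+32+12 = 58
D → K → H → B: 14+26+12 = 52
D → B → K → H: 18+32+26 = 76
D → B → H → K: 18+12+26 = 56
D → H → K → B: 22+26+32 = 80
D → H → B → K: 22+12+32 = 66
The minimum is 52.
One shortest path: D → K → H → B.

52 miles — the minimum one-way total.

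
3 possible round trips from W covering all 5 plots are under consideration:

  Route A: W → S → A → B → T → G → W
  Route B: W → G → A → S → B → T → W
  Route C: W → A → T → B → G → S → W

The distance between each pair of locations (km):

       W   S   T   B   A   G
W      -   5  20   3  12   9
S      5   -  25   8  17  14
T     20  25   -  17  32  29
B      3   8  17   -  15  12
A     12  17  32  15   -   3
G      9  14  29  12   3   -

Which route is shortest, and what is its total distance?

Shortest is Route B, total 74 km.

Route A: 5 + 17 + 15 + 17 + 29 + 9 = 92
Route B: 9 + 3 + 17 + 8 + 17 + 20 = 74
Route C: 12 + 32 + 17 + 12 + 14 + 5 = 92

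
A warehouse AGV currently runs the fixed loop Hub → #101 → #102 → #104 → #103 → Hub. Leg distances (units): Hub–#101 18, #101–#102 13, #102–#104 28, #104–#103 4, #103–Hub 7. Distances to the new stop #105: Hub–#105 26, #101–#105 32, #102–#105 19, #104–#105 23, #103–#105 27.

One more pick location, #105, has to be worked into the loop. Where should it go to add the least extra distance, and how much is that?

Insertion cost between consecutive stops i–j is d(i,#105) + d(#105,j) − d(i,j):
  between Hub and #101: 26 + 32 − 18 = 40
  between #101 and #102: 32 + 19 − 13 = 38
  between #102 and #104: 19 + 23 − 28 = 14
  between #104 and #103: 23 + 27 − 4 = 46
  between #103 and Hub: 27 + 26 − 7 = 46
Cheapest insertion is between #102 and #104, adding 14.
New total = 70 + 14 = 84.

+14 — insert #105 between #102 and #104.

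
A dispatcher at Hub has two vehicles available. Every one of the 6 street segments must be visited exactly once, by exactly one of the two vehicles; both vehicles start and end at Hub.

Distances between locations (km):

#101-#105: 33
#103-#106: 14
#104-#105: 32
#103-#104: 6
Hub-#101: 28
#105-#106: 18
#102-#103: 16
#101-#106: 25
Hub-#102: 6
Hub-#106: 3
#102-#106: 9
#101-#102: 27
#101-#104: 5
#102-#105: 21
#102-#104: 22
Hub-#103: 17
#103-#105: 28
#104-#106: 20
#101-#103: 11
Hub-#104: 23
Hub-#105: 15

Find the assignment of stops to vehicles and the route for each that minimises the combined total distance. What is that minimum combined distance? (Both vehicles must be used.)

Try each way of splitting the stops between the two vehicles (each non-empty) and, for each split, find the best tour for each vehicle:
  {#101} + {#102, #103, #104, #105, #106}: 56 + 81 = 137
  {#102} + {#101, #103, #104, #105, #106}: 12 + 76 = 88
  {#101, #102} + {#103, #104, #105, #106}: 61 + 70 = 131
  {#103} + {#101, #102, #104, #105, #106}: 34 + 87 = 121
  {#101, #103} + {#102, #104, #105, #106}: 56 + 81 = 137
  {#102, #103} + {#101, #104, #105, #106}: 39 + 76 = 115
  … (31 splits in total)
  {#101, #102, #103, #104, #105} + {#106}: 81 + 6 = 87  ← best
Best: vehicle 1 Hub → #102 → #103 → #104 → #101 → #105 → Hub = 81; vehicle 2 Hub → #106 → Hub = 6; combined 87.

Minimum combined distance: 87 km.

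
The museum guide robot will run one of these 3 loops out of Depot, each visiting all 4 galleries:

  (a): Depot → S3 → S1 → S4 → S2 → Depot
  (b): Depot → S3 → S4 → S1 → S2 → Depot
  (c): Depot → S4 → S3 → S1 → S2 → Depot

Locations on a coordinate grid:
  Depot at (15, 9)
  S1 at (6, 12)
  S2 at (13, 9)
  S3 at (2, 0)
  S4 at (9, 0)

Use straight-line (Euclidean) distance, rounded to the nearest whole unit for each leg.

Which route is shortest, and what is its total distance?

Shortest is (c), total 41.

(a): 16 + 13 + 12 + 10 + 2 = 53
(b): 16 + 7 + 12 + 8 + 2 = 45
(c): 11 + 7 + 13 + 8 + 2 = 41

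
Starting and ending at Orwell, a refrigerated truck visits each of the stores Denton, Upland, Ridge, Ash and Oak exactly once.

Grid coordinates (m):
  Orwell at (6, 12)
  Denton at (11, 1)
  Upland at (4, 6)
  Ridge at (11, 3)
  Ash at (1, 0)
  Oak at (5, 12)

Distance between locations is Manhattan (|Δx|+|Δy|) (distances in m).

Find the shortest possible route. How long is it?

Minimum total distance: 44 m.

With 5 stops there are 5!/2 = 60 distinct round trips (a route and its reverse cost the same).
Orwell→Denton→Upland→Ridge→Ash→Oak→Orwell: 16+12+10+13+16+1 = 68
Orwell→Denton→Upland→Ridge→Oak→Ash→Orwell: 16+12+10+15+16+17 = 86
Orwell→Denton→Upland→Ash→Ridge→Oak→Orwell: 16+12+9+13+15+1 = 66
Orwell→Denton→Upland→Ash→Oak→Ridge→Orwell: 16+12+9+16+15+14 = 82
Orwell→Denton→Upland→Oak→Ridge→Ash→Orwell: 16+12+7+15+13+17 = 80
Orwell→Denton→Upland→Oak→Ash→Ridge→Orwell: 16+12+7+16+13+14 = 78
Orwell→Denton→Ridge→Upland→Ash→Oak→Orwell: 16+2+10+9+16+1 = 54
Orwell→Denton→Ridge→Upland→Oak→Ash→Orwell: 16+2+10+7+16+17 = 68
Orwell→Denton→Ridge→Ash→Upland→Oak→Orwell: 16+2+13+9+7+1 = 48
Orwell→Denton→Ridge→Ash→Oak→Upland→Orwell: 16+2+13+16+7+8 = 62
Orwell→Denton→Ridge→Oak→Upland→Ash→Orwell: 16+2+15+7+9+17 = 66
Orwell→Denton→Ridge→Oak→Ash→Upland→Orwell: 16+2+15+16+9+8 = 66
Orwell→Denton→Ash→Upland→Ridge→Oak→Orwell: 16+11+9+10+15+1 = 62
Orwell→Denton→Ash→Upland→Oak→Ridge→Orwell: 16+11+9+7+15+14 = 72
… (46 more)
Orwell→Ridge→Denton→Ash→Upland→Oak→Orwell: 14+2+11+9+7+1 = 44  ← best
The minimum is 44.
One optimal route: Orwell → Ridge → Denton → Ash → Upland → Oak → Orwell (or its reverse).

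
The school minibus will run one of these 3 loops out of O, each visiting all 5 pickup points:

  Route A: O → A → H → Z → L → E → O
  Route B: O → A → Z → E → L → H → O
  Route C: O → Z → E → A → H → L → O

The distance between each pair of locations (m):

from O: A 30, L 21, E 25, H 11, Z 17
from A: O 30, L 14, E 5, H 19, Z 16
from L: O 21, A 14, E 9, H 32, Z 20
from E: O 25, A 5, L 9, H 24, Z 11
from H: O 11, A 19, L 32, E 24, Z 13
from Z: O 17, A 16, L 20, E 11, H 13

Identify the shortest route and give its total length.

Route A: 30 + 19 + 13 + 20 + 9 + 25 = 116
Route B: 30 + 16 + 11 + 9 + 32 + 11 = 109
Route C: 17 + 11 + 5 + 19 + 32 + 21 = 105

Shortest is Route C, total 105 m.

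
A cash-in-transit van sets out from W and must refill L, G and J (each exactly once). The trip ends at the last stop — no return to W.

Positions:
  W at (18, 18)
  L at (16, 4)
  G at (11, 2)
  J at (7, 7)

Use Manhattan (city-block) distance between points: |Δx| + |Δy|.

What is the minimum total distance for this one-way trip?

There are 3! = 6 possible orderings.
W→L→G→J: 16+7+9 = 32
W→L→J→G: 16+12+9 = 37
W→G→L→J: 23+7+12 = 42
W→G→J→L: 23+9+12 = 44
W→J→L→G: 22+12+7 = 41
W→J→G→L: 22+9+7 = 38
The minimum is 32.
One shortest path: W → L → G → J.

Minimum one-way distance = 32.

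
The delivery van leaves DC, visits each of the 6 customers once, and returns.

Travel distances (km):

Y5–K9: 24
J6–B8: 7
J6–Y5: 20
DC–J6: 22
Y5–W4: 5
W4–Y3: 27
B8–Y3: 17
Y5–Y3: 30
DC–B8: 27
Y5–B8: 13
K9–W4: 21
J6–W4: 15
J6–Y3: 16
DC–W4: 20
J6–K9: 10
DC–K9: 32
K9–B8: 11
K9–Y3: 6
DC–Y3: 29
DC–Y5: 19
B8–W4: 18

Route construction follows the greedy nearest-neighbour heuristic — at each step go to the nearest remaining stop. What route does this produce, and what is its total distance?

Total distance 92 km via the nearest-neighbour route DC → Y5 → W4 → J6 → B8 → K9 → Y3 → DC.

DC → [Y5:19 / W4:20 / J6:22 / B8:27 / Y3:29 / K9:32] → Y5 (19)
Y5 → [W4:5 / B8:13 / J6:20 / K9:24 / Y3:30] → W4 (5)
W4 → [J6:15 / B8:18 / K9:21 / Y3:27] → J6 (15)
J6 → [B8:7 / K9:10 / Y3:16] → B8 (7)
B8 → [K9:11 / Y3:17] → K9 (11)
K9 → [Y3:6] → Y3 (6)
Return Y3→DC: 29.
Total = 19 + 5 + 15 + 7 + 11 + 6 + 29 = 92.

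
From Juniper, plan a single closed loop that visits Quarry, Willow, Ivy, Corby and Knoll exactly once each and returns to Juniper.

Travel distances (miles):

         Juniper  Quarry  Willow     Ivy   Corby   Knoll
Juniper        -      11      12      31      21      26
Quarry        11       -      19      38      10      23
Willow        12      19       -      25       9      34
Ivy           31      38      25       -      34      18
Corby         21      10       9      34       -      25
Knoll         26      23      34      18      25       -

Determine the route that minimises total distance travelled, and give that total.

Juniper→Quarry→Willow→Ivy→Corby→Knoll→Juniper: 11+19+25+34+25+26 = 140
Juniper→Quarry→Willow→Ivy→Knoll→Corby→Juniper: 11+19+25+18+25+21 = 119
Juniper→Quarry→Willow→Corby→Ivy→Knoll→Juniper: 11+19+9+34+18+26 = 117
Juniper→Quarry→Willow→Corby→Knoll→Ivy→Juniper: 11+19+9+25+18+31 = 113
Juniper→Quarry→Willow→Knoll→Ivy→Corby→Juniper: 11+19+34+18+34+21 = 137
Juniper→Quarry→Willow→Knoll→Corby→Ivy→Juniper: 11+19+34+25+34+31 = 154
Juniper→Quarry→Ivy→Willow→Corby→Knoll→Juniper: 11+38+25+9+25+26 = 134
Juniper→Quarry→Ivy→Willow→Knoll→Corby→Juniper: 11+38+25+34+25+21 = 154
Juniper→Quarry→Ivy→Corby→Willow→Knoll→Juniper: 11+38+34+9+34+26 = 152
Juniper→Quarry→Ivy→Corby→Knoll→Willow→Juniper: 11+38+34+25+34+12 = 154
Juniper→Quarry→Ivy→Knoll→Willow→Corby→Juniper: 11+38+18+34+9+21 = 131
Juniper→Quarry→Ivy→Knoll→Corby→Willow→Juniper: 11+38+18+25+9+12 = 113
Juniper→Quarry→Corby→Willow→Ivy→Knoll→Juniper: 11+10+9+25+18+26 = 99
Juniper→Quarry→Corby→Willow→Knoll→Ivy→Juniper: 11+10+9+34+18+31 = 113
… (46 more)
The minimum is 99.
One optimal route: Juniper → Quarry → Corby → Willow → Ivy → Knoll → Juniper (or its reverse).

Minimum total distance: 99 miles.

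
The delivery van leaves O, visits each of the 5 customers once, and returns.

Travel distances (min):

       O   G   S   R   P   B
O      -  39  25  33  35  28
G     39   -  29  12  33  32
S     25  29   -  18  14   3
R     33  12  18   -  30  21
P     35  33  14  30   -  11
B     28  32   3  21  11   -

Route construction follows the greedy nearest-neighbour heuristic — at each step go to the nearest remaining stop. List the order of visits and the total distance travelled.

Total distance 120 min via the nearest-neighbour route O → S → B → P → R → G → O.

From O: distances to unvisited — S=25, B=28, R=33, P=35, G=39. Nearest is S (25).
From S: distances to unvisited — B=3, P=14, R=18, G=29. Nearest is B (3).
From B: distances to unvisited — P=11, R=21, G=32. Nearest is P (11).
From P: distances to unvisited — R=30, G=33. Nearest is R (30).
From R: distances to unvisited — G=12. Nearest is G (12).
Return G→O: 39.
Total = 25 + 3 + 11 + 30 + 12 + 39 = 120.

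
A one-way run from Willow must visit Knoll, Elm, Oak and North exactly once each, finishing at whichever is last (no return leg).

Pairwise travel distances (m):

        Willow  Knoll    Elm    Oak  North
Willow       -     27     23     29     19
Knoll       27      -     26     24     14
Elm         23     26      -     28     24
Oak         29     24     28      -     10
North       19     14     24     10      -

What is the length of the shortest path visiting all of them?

73 m — the minimum one-way total.

There are 4! = 24 possible orderings.
Willow→Knoll→Elm→Oak→North: 27+26+28+10 = 91
Willow→Knoll→Elm→North→Oak: 27+26+24+10 = 87
Willow→Knoll→Oak→Elm→North: 27+24+28+24 = 103
Willow→Knoll→Oak→North→Elm: 27+24+10+24 = 85
Willow→Knoll→North→Elm→Oak: 27+14+24+28 = 93
Willow→Knoll→North→Oak→Elm: 27+14+10+28 = 79
Willow→Elm→Knoll→Oak→North: 23+26+24+10 = 83
Willow→Elm→Knoll→North→Oak: 23+26+14+10 = 73
Willow→Elm→Oak→Knoll→North: 23+28+24+14 = 89
Willow→Elm→Oak→North→Knoll: 23+28+10+14 = 75
Willow→Elm→North→Knoll→Oak: 23+24+14+24 = 85
Willow→Elm→North→Oak→Knoll: 23+24+10+24 = 81
Willow→Oak→Knoll→Elm→North: 29+24+26+24 = 103
Willow→Oak→Knoll→North→Elm: 29+24+14+24 = 91
… (10 more)
The minimum is 73.
One shortest path: Willow → Elm → Knoll → North → Oak.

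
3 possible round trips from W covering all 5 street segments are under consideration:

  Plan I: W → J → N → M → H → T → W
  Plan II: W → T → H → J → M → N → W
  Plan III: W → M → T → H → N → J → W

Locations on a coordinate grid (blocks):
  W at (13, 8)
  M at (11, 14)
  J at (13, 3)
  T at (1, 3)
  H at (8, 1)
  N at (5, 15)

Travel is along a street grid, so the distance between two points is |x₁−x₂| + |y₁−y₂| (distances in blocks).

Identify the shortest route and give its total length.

Plan I: 5 + 20 + 7 + 16 + 9 + 17 = 74
Plan II: 17 + 9 + 7 + 13 + 7 + 15 = 68
Plan III: 8 + 21 + 9 + 17 + 20 + 5 = 80

Shortest is Plan II, total 68 blocks.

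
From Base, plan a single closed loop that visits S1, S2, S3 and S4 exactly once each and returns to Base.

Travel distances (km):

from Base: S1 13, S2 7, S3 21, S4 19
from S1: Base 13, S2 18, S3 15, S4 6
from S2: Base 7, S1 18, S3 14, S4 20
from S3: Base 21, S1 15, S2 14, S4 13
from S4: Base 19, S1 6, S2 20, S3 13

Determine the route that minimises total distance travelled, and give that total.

Shortest round trip = 53 km.

Base→S1→S2→S3→S4→Base: 13+18+14+13+19 = 77
Base→S1→S2→S4→S3→Base: 13+18+20+13+21 = 85
Base→S1→S3→S2→S4→Base: 13+15+14+20+19 = 81
Base→S1→S3→S4→S2→Base: 13+15+13+20+7 = 68
Base→S1→S4→S2→S3→Base: 13+6+20+14+21 = 74
Base→S1→S4→S3→S2→Base: 13+6+13+14+7 = 53
Base→S2→S1→S3→S4→Base: 7+18+15+13+19 = 72
Base→S2→S1→S4→S3→Base: 7+18+6+13+21 = 65
Base→S2→S3→S1→S4→Base: 7+14+15+6+19 = 61
Base→S2→S4→S1→S3→Base: 7+20+6+15+21 = 69
Base→S3→S1→S2→S4→Base: 21+15+18+20+19 = 93
Base→S3→S2→S1→S4→Base: 21+14+18+6+19 = 78
The minimum is 53.
One optimal route: Base → S1 → S4 → S3 → S2 → Base (or its reverse).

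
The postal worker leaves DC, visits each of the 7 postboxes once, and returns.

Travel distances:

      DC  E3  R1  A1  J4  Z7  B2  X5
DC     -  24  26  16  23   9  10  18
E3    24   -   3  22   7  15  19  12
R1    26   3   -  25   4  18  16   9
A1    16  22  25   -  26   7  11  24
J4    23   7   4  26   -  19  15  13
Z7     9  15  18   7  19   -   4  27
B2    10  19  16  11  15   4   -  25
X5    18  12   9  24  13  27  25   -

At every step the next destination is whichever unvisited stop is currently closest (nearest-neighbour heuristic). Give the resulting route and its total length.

DC → [Z7:9 / B2:10 / A1:16 / X5:18 / J4:23 / E3:24 / R1:26] → Z7 (9)
Z7 → [B2:4 / A1:7 / E3:15 / R1:18 / J4:19 / X5:27] → B2 (4)
B2 → [A1:11 / J4:15 / R1:16 / E3:19 / X5:25] → A1 (11)
A1 → [E3:22 / X5:24 / R1:25 / J4:26] → E3 (22)
E3 → [R1:3 / J4:7 / X5:12] → R1 (3)
R1 → [J4:4 / X5:9] → J4 (4)
J4 → [X5:13] → X5 (13)
Return X5→DC: 18.
Total = 9 + 4 + 11 + 22 + 3 + 4 + 13 + 18 = 84.

Nearest-neighbour total = 84; route DC → Z7 → B2 → A1 → E3 → R1 → J4 → X5 → DC.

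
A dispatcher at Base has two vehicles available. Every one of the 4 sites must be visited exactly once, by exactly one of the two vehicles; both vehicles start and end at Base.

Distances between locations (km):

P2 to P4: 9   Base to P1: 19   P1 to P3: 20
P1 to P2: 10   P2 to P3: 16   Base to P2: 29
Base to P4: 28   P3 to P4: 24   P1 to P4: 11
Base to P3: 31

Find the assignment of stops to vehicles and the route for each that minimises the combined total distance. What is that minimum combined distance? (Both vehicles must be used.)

122 km — the smallest possible combined total.

Try each way of splitting the stops between the two vehicles (each non-empty) and, for each split, find the best tour for each vehicle:
  {P1} + {P2, P3, P4}: 38 + 84 = 122
  {P2} + {P1, P3, P4}: 58 + 85 = 143
  {P1, P2} + {P3, P4}: 58 + 83 = 141
  {P3} + {P1, P2, P4}: 62 + 66 = 128
  {P1, P3} + {P2, P4}: 70 + 66 = 136
  {P2, P3} + {P1, P4}: 76 + 58 = 134
  … (7 splits in total)
Best: vehicle 1 Base → P1 → Base = 38; vehicle 2 Base → P3 → P2 → P4 → Base = 84; combined 122.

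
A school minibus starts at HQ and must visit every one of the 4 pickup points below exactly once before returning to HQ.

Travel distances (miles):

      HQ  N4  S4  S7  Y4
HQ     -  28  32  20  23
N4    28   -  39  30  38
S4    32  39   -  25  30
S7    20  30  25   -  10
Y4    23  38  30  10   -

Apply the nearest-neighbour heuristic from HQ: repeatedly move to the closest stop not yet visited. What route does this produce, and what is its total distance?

Total distance 127 miles via the nearest-neighbour route HQ → S7 → Y4 → S4 → N4 → HQ.

From HQ: distances to unvisited — S7=20, Y4=23, N4=28, S4=32. Nearest is S7 (20).
From S7: distances to unvisited — Y4=10, S4=25, N4=30. Nearest is Y4 (10).
From Y4: distances to unvisited — S4=30, N4=38. Nearest is S4 (30).
From S4: distances to unvisited — N4=39. Nearest is N4 (39).
Return N4→HQ: 28.
Total = 20 + 10 + 30 + 39 + 28 = 127.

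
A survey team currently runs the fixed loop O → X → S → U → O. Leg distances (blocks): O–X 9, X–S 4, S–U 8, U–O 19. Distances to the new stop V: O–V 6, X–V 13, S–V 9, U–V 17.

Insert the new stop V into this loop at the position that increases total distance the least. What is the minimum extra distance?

+4 blocks — insert V between U and O.

Insertion cost between consecutive stops i–j is d(i,V) + d(V,j) − d(i,j):
  between O and X: 6 + 13 − 9 = 10
  between X and S: 13 + 9 − 4 = 18
  between S and U: 9 + 17 − 8 = 18
  between U and O: 17 + 6 − 19 = 4
Cheapest insertion is between U and O, adding 4.
New total = 40 + 4 = 44.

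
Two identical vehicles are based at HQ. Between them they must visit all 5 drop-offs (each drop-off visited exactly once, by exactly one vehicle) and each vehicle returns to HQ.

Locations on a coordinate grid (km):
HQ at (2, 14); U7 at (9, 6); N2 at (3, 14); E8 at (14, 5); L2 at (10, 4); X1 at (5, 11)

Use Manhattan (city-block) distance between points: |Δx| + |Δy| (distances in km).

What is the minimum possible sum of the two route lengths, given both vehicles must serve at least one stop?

There are 2^4 − 1 = 15 ways to divide the 5 stops into two non-empty groups. For each, the best each vehicle can do is its own shortest tour through its group:
  {U7} + {N2, E8, L2, X1}: 30 + 44 = 74
  {N2} + {U7, E8, L2, X1}: 2 + 44 = 46
  {U7, N2} + {E8, L2, X1}: 30 + 44 = 74
  {E8} + {U7, N2, L2, X1}: 42 + 36 = 78
  {U7, E8} + {N2, L2, X1}: 42 + 36 = 78
  {N2, E8} + {U7, L2, X1}: 42 + 36 = 78
  … (15 splits in total)
Best: vehicle 1 HQ → N2 → HQ = 2; vehicle 2 HQ → U7 → E8 → L2 → X1 → HQ = 44; combined 46.

46 km — the smallest possible combined total.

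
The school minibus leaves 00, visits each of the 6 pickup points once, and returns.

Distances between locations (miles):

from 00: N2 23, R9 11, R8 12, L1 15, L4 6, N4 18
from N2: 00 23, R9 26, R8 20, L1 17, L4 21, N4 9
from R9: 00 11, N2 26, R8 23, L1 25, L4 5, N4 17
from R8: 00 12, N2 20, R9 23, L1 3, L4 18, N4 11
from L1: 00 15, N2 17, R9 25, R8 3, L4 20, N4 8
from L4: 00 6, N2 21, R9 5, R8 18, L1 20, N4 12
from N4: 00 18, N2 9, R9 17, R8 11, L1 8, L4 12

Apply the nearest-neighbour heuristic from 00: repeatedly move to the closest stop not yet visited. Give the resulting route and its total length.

Total distance 82 miles via the nearest-neighbour route 00 → L4 → R9 → N4 → L1 → R8 → N2 → 00.

At 00 the remaining stops are L4 6, R9 11, R8 12, L1 15, N4 18, N2 23; go to L4.
At L4 the remaining stops are R9 5, N4 12, R8 18, L1 20, N2 21; go to R9.
At R9 the remaining stops are N4 17, R8 23, L1 25, N2 26; go to N4.
At N4 the remaining stops are L1 8, N2 9, R8 11; go to L1.
At L1 the remaining stops are R8 3, N2 17; go to R8.
At R8 the remaining stops are N2 20; go to N2.
Return N2→00: 23.
Total = 6 + 5 + 17 + 8 + 3 + 20 + 23 = 82.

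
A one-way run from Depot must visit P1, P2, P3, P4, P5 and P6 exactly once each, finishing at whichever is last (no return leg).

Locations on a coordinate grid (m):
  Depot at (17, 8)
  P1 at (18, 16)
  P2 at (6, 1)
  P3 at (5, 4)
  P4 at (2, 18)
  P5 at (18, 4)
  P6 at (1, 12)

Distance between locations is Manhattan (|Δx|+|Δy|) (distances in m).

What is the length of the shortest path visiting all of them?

Minimum one-way distance = 58 m.

There are 6! = 720 possible orderings.
Depot → P1 → P2 → P3 → P4 → P5 → P6: 9+27+4+17+30+25 = 112
Depot → P1 → P2 → P3 → P4 → P6 → P5: 9+27+4+17+7+25 = 89
Depot → P1 → P2 → P3 → P5 → P4 → P6: 9+27+4+13+30+7 = 90
Depot → P1 → P2 → P3 → P5 → P6 → P4: 9+27+4+13+25+7 = 85
Depot → P1 → P2 → P3 → P6 → P4 → P5: 9+27+4+12+7+30 = 89
Depot → P1 → P2 → P3 → P6 → P5 → P4: 9+27+4+12+25+30 = 107
Depot → P1 → P2 → P4 → P3 → P5 → P6: 9+27+21+17+13+25 = 112
Depot → P1 → P2 → P4 → P3 → P6 → P5: 9+27+21+17+12+25 = 111
… (712 more)
Depot → P5 → P1 → P4 → P6 → P3 → P2: 5+12+18+7+12+4 = 58  ← best
The minimum is 58.
One shortest path: Depot → P5 → P1 → P4 → P6 → P3 → P2.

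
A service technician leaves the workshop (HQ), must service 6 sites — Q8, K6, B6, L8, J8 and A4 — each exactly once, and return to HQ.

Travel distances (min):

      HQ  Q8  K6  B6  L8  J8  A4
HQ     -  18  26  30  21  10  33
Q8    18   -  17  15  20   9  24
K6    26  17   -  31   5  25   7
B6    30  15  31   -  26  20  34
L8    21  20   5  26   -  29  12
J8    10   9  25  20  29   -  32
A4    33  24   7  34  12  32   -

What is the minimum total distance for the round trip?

Shortest round trip = 101 min.

There are 360 distinct closed tours to check (reversals are equivalent).
HQ - Q8 - K6 - B6 - L8 - J8 - A4 - HQ: 18+17+31+26+29+32+33 = 186
HQ - Q8 - K6 - B6 - L8 - A4 - J8 - HQ: 18+17+31+26+12+32+10 = 146
HQ - Q8 - K6 - B6 - J8 - L8 - A4 - HQ: 18+17+31+20+29+12+33 = 160
HQ - Q8 - K6 - B6 - J8 - A4 - L8 - HQ: 18+17+31+20+32+12+21 = 151
HQ - Q8 - K6 - B6 - A4 - L8 - J8 - HQ: 18+17+31+34+12+29+10 = 151
HQ - Q8 - K6 - B6 - A4 - J8 - L8 - HQ: 18+17+31+34+32+29+21 = 182
HQ - Q8 - K6 - L8 - B6 - J8 - A4 - HQ: 18+17+5+26+20+32+33 = 151
HQ - Q8 - K6 - L8 - B6 - A4 - J8 - HQ: 18+17+5+26+34+32+10 = 142
… (352 more)
HQ - L8 - K6 - A4 - B6 - Q8 - J8 - HQ: 21+5+7+34+15+9+10 = 101  ← best
The minimum is 101.
One optimal route: HQ → L8 → K6 → A4 → B6 → Q8 → J8 → HQ (or its reverse).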